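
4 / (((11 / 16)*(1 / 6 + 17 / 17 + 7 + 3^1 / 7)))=0.68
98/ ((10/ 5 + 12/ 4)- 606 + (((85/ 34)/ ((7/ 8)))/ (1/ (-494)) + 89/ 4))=-2744/55725 = -0.05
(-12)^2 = 144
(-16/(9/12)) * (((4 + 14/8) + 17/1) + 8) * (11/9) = -7216/9 = -801.78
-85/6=-14.17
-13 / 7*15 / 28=-195/196 = -0.99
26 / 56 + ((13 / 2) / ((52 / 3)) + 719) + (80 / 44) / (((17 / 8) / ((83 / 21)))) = 22720711/31416 = 723.22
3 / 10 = 0.30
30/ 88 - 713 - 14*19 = -43061/44 = -978.66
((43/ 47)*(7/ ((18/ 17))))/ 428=5117/362088 = 0.01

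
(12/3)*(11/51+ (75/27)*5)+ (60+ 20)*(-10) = -113768/153 = -743.58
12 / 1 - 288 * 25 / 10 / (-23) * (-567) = -407964/23 = -17737.57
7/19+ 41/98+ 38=38.79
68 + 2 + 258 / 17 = 1448/17 = 85.18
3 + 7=10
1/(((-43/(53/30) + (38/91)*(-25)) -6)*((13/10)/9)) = -16695/98339 = -0.17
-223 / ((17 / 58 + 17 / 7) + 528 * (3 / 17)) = -1539146/661889 = -2.33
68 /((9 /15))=340/3 = 113.33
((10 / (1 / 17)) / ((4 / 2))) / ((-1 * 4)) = -85/4 = -21.25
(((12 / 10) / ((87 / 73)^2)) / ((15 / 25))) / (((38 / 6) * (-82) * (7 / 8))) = -42632/13757919 = 0.00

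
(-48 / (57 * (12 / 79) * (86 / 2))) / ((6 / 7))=-1106/7353 = -0.15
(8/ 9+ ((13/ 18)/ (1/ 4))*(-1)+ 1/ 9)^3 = -4913/729 = -6.74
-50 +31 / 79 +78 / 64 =-122327/2528 = -48.39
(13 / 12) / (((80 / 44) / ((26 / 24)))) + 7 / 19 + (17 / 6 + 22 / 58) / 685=221445629/217402560 = 1.02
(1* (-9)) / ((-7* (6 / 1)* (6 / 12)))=3/7 = 0.43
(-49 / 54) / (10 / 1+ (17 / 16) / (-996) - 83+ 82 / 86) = 5596192/444334131 = 0.01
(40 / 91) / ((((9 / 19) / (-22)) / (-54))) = 100320/91 = 1102.42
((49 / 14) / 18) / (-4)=-7/144 = -0.05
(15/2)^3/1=3375/8 = 421.88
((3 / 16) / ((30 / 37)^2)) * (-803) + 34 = -936107/4800 = -195.02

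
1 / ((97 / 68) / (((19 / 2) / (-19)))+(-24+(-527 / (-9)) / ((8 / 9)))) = 136/5307 = 0.03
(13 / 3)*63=273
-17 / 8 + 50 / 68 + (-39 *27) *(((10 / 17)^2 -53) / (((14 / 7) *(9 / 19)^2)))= 285650311/2312 = 123551.17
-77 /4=-19.25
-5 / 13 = -0.38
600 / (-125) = -24/5 = -4.80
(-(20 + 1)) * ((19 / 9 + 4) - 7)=56/3 = 18.67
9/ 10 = 0.90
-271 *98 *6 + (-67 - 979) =-160394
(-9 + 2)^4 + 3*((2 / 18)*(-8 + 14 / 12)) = 43177/18 = 2398.72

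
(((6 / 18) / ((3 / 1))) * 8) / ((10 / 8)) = 32/45 = 0.71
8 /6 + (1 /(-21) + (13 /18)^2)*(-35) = -4943/324 = -15.26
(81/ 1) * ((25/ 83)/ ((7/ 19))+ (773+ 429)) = 56605797/581 = 97428.22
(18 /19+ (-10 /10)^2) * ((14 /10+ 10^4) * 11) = 20352849/95 = 214240.52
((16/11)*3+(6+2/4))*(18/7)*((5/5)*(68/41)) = 146268/3157 = 46.33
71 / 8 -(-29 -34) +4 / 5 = 2907/40 = 72.68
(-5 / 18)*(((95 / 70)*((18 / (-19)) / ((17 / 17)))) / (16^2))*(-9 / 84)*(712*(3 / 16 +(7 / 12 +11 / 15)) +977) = -8777/28672 = -0.31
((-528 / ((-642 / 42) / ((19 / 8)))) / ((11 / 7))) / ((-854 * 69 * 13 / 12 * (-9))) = 532/5854719 = 0.00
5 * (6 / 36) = 5/6 = 0.83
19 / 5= 3.80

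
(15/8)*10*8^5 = 614400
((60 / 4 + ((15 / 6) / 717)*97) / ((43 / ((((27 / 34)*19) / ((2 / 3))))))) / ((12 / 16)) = 3761145/349418 = 10.76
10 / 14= 5/7 = 0.71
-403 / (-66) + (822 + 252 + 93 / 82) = 1462918/1353 = 1081.24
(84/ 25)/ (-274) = -42/3425 = -0.01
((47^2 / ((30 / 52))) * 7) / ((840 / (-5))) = -28717/180 = -159.54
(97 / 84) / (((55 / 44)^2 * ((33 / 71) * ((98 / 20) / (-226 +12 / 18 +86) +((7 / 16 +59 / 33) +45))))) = 8374592/248541405 = 0.03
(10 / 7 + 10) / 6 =40/21 = 1.90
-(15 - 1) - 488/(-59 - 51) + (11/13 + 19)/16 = -47609/5720 = -8.32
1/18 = 0.06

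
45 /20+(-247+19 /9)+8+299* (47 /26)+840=41251/36 = 1145.86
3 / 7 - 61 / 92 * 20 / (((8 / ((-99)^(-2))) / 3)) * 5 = 1792709/4207896 = 0.43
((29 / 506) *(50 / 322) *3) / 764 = 2175/62240024 = 0.00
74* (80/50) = 592/5 = 118.40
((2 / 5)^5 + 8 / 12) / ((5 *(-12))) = -3173/281250 = -0.01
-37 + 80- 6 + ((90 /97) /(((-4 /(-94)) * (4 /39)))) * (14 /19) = 713777/3686 = 193.65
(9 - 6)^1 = 3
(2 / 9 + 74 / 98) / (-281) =-431/123921 = 0.00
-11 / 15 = -0.73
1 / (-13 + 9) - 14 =-57/4 = -14.25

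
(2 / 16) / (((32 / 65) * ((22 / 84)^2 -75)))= -28665/8459456 = 0.00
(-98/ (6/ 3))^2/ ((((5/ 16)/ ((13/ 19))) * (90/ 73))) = 18228392/4275 = 4263.95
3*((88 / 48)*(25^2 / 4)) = 6875/8 = 859.38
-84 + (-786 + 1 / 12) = -10439/12 = -869.92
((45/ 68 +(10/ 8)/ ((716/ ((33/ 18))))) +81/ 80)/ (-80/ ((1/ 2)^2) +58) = -2450173/382687680 = -0.01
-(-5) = 5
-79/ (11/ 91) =-653.55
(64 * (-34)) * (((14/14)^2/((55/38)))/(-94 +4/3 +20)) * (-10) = -248064/1199 = -206.89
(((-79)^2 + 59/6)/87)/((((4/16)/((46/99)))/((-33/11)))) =-3450460/8613 = -400.61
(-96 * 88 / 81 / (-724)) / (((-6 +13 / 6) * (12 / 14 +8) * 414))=-2464/240425739 = 0.00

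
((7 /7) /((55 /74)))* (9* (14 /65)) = 9324/3575 = 2.61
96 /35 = 2.74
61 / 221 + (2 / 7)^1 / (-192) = 40771/148512 = 0.27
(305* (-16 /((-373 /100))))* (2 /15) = 195200/1119 = 174.44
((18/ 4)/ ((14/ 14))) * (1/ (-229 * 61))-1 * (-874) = 24417803/27938 = 874.00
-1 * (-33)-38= -5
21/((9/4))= 28/3 = 9.33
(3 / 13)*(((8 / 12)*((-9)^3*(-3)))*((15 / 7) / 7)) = 65610/637 = 103.00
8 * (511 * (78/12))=26572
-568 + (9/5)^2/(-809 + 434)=-1775027/3125 = -568.01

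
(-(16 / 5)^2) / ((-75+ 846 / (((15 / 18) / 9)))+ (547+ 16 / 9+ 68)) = -144/136105 = 0.00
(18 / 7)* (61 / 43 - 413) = -318564/301 = -1058.35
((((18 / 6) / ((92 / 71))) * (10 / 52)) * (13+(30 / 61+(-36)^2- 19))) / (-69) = -3493200/419497 = -8.33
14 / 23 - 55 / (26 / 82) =-51683/299 = -172.85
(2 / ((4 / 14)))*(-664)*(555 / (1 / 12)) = -30955680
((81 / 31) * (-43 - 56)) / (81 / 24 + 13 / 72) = -72.75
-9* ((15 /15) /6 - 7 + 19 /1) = -219/2 = -109.50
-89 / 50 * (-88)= 3916/25 = 156.64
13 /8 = 1.62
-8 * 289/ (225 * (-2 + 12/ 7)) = 8092/225 = 35.96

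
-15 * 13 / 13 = -15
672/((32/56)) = 1176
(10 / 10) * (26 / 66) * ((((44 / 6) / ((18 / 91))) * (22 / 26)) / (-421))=-1001/34101 = -0.03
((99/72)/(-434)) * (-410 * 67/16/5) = 30217/27776 = 1.09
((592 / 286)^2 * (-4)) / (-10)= 175232/102245 = 1.71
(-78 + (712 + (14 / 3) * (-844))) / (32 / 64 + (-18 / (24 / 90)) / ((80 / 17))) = 317248/1329 = 238.71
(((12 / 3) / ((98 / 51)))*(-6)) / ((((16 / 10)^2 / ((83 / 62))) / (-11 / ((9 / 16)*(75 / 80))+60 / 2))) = -4352935/72912 = -59.70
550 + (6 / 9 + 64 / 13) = 21668/39 = 555.59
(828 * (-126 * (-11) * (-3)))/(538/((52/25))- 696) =89513424/11371 = 7872.08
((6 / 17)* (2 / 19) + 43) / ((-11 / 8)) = -111208/3553 = -31.30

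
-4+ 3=-1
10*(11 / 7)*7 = 110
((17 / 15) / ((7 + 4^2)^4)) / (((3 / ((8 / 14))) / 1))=68/88149915 = 0.00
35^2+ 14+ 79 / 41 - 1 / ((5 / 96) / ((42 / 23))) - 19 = 5596073/4715 = 1186.87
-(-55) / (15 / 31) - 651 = -537.33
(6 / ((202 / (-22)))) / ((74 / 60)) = -1980/3737 = -0.53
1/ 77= 0.01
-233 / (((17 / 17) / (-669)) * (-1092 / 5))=-259795/364 = -713.72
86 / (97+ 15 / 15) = 43/49 = 0.88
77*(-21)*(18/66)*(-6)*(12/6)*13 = 68796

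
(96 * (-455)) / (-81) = 14560/27 = 539.26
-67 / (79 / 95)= -6365/79 = -80.57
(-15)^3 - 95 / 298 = -1005845/298 = -3375.32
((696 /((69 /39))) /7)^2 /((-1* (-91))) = 6297408/181447 = 34.71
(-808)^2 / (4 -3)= 652864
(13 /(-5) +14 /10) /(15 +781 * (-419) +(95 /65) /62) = 1612/439570875 = 0.00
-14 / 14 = -1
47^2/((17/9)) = 19881/17 = 1169.47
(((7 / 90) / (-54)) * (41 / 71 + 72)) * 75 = -180355/23004 = -7.84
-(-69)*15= 1035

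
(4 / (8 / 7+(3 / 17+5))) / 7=17/188 = 0.09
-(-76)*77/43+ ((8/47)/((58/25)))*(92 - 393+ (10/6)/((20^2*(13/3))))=347462967/3047668 = 114.01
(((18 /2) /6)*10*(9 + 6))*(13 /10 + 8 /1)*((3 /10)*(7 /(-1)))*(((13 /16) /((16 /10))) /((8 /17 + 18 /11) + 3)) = -42729687/97792 = -436.94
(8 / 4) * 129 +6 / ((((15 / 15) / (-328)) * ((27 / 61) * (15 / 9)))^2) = 800814278/675 = 1186391.52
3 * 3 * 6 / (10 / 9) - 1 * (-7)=278/5 = 55.60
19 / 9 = 2.11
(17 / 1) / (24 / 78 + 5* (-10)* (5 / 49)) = -10829/3054 = -3.55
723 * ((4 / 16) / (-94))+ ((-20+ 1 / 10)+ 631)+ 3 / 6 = 609.68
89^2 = 7921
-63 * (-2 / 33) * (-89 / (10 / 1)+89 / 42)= -1424/55 = -25.89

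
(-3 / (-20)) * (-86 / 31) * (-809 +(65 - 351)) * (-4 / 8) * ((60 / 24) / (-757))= 141255/187736 = 0.75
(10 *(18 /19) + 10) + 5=465/19 = 24.47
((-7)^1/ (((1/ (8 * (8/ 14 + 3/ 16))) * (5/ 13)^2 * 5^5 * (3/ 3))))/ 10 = -2873/312500 = -0.01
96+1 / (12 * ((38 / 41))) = 43817/456 = 96.09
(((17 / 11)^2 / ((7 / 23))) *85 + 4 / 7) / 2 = 565479/1694 = 333.81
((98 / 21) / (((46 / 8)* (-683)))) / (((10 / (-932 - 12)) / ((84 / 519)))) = 0.02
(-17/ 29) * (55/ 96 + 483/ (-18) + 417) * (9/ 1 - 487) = 152407193/1392 = 109487.93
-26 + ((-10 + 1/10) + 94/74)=-12813/370 = -34.63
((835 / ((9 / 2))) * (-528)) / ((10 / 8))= -235136/3 = -78378.67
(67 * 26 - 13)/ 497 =247/71 = 3.48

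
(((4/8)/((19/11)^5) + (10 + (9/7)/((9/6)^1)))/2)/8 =377494405/554646176 = 0.68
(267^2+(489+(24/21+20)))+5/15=1507789/21 = 71799.48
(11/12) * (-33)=-121/4 = -30.25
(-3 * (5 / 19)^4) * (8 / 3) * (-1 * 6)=30000/130321 = 0.23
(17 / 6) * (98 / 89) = 833/267 = 3.12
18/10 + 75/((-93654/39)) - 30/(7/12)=-18086597/364210 = -49.66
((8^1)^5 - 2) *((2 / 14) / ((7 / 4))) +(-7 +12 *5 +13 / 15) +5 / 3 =2006777/735 = 2730.31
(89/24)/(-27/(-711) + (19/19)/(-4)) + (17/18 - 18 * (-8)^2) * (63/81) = -4953524/5427 = -912.76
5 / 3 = 1.67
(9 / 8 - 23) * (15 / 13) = -2625/104 = -25.24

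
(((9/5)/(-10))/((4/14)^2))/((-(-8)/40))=-441/40 = -11.02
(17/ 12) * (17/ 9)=289/108 = 2.68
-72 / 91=-0.79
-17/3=-5.67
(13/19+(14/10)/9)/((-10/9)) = -359/475 = -0.76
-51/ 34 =-3/2 = -1.50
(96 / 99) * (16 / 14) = 1.11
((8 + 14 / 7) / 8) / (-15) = -1/12 = -0.08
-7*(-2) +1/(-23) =321/23 = 13.96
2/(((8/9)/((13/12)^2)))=169/64 = 2.64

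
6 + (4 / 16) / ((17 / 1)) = 409/68 = 6.01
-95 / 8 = -11.88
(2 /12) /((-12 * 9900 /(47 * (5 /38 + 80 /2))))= -2867/1083456 = 0.00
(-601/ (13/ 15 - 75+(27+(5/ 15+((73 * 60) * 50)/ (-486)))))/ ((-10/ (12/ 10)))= -146043/1007270 = -0.14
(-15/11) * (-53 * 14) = 11130/11 = 1011.82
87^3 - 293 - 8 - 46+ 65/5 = 658169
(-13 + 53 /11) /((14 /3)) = -135/77 = -1.75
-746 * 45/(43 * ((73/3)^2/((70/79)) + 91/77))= -232640100/199480913 = -1.17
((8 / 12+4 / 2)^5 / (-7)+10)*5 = -78790/1701 = -46.32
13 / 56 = 0.23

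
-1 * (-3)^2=-9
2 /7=0.29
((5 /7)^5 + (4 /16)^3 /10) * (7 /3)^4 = 672269/120960 = 5.56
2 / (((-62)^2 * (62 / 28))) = 7/29791 = 0.00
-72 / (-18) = 4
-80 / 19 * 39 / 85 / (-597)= 208/64277 = 0.00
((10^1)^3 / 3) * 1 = 1000/3 = 333.33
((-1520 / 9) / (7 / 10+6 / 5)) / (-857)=800/7713 = 0.10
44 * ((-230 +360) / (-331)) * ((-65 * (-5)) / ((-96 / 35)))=8133125/3972 = 2047.61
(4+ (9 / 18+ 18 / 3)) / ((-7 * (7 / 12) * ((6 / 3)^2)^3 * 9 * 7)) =-1/1568 = 0.00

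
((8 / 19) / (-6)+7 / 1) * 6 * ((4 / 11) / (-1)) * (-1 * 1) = 3160/209 = 15.12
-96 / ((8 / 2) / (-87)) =2088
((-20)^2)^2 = 160000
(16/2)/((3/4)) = 32/3 = 10.67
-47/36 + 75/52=16/117 = 0.14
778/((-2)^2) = 389/2 = 194.50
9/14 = 0.64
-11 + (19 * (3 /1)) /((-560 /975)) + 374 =29541/112 = 263.76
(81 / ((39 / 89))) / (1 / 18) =43254/13 = 3327.23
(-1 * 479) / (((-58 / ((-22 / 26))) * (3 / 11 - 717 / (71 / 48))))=4115089/285285702 = 0.01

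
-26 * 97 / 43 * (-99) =249678/43 = 5806.47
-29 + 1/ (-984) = -29.00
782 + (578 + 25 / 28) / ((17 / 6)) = 234743/238 = 986.32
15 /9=5/3 = 1.67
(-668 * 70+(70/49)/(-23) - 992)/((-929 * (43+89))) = 1281347/3290518 = 0.39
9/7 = 1.29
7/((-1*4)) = -7/4 = -1.75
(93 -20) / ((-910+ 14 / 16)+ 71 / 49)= -28616/355809 = -0.08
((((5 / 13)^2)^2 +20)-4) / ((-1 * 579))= -457601/16536819 = -0.03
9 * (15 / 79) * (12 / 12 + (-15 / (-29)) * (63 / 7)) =22140/2291 = 9.66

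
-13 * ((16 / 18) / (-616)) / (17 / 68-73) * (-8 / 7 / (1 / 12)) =1664/470547 = 0.00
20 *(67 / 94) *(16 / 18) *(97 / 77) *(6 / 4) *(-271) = -70449160/10857 = -6488.82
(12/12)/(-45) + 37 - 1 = 1619/45 = 35.98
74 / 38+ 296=5661/19 = 297.95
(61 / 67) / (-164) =-61/10988 = -0.01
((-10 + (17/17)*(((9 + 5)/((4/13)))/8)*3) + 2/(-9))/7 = 985/1008 = 0.98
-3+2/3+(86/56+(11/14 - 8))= -673/84 = -8.01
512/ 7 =73.14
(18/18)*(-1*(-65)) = 65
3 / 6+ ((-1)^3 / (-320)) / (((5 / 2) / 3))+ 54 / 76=18457/15200 = 1.21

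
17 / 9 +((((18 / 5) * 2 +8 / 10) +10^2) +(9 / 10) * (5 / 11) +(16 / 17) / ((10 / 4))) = 1862651/16830 = 110.67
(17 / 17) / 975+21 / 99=762/3575 = 0.21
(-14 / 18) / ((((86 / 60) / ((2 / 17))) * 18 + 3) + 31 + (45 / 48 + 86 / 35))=-3920/1293741 = 0.00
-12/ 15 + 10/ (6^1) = 13/15 = 0.87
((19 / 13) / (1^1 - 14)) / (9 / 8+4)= -152/6929 = -0.02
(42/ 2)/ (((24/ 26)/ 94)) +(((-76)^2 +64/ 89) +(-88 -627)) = 1281639/178 = 7200.22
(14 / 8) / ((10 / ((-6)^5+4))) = -13601/10 = -1360.10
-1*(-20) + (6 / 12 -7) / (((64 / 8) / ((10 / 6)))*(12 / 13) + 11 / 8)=57000/3019 = 18.88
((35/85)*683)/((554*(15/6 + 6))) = 4781/80053 = 0.06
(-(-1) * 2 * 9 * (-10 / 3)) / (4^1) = -15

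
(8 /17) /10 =4/85 = 0.05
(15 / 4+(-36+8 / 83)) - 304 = -111603/332 = -336.15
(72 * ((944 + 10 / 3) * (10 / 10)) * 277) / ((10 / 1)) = 9446808/5 = 1889361.60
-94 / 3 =-31.33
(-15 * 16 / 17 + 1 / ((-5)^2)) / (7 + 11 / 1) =-5983/7650 = -0.78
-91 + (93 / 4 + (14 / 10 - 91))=-3147/20 = -157.35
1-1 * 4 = -3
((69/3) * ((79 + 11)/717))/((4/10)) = 1725/239 = 7.22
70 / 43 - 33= -1349/43 = -31.37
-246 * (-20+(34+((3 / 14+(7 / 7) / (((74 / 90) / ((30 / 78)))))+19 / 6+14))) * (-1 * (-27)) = -712252656/3367 = -211539.25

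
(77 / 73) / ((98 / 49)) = 0.53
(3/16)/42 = 1/224 = 0.00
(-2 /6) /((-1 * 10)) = 1/30 = 0.03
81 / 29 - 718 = -20741/29 = -715.21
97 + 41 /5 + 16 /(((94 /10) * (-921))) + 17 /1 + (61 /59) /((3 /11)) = 536279586/4256555 = 125.99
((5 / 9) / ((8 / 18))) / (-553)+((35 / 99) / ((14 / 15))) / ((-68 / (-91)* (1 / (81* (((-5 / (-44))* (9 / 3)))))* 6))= 2.33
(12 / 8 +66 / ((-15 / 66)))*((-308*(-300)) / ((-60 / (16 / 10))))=3559248/5 = 711849.60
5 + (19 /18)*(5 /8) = 815/144 = 5.66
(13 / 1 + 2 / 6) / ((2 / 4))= 80/3 = 26.67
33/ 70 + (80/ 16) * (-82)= -28667/70 = -409.53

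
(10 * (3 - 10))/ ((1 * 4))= -35/2 = -17.50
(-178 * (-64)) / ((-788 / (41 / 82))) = -1424/197 = -7.23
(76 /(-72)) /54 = -19/972 = -0.02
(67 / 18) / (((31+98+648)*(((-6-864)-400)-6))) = -67/17846136 = 0.00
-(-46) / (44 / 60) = 690/11 = 62.73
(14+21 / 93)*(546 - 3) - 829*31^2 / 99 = -989902/3069 = -322.55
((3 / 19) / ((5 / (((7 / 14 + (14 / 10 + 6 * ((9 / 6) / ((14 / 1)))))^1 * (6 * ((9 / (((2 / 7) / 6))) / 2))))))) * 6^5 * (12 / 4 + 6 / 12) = 588600432/475 = 1239158.80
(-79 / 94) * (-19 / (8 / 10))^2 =-712975/1504 = -474.05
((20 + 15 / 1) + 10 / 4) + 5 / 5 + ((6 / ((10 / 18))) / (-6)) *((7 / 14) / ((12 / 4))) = 191/5 = 38.20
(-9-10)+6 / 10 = -92/5 = -18.40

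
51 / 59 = 0.86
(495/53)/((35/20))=1980/371 = 5.34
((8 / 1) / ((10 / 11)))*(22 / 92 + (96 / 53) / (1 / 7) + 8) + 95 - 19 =1585198/6095 = 260.08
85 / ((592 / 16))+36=1417/37 = 38.30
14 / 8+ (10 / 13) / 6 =293/156 = 1.88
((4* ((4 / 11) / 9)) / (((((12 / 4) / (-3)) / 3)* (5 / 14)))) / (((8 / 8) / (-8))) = 10.86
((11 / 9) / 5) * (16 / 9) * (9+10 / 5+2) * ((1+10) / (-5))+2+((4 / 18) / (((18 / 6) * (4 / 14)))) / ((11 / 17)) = -223373/22275 = -10.03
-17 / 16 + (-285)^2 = 1299583/16 = 81223.94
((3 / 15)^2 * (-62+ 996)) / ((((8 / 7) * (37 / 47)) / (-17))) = -2611931/3700 = -705.93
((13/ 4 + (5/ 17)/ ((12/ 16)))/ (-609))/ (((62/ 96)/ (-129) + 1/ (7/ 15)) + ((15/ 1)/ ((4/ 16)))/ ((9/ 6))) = -127796/900426539 = 0.00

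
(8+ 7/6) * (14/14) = 55/6 = 9.17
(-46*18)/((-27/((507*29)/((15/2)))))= 901784/15 = 60118.93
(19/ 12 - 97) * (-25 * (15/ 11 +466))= 147161125/132 = 1114857.01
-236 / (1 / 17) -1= -4013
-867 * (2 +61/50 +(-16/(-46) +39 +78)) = -120212151/1150 = -104532.31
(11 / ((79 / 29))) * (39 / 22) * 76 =42978/79 = 544.03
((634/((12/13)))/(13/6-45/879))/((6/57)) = 3084.38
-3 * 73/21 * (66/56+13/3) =-57.48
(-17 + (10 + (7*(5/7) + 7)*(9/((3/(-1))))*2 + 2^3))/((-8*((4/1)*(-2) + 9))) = 71/8 = 8.88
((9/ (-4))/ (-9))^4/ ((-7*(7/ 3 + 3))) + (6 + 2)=229373/28672 = 8.00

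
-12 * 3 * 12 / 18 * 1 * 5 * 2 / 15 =-16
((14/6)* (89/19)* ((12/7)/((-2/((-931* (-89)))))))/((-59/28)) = 21735224/59 = 368393.63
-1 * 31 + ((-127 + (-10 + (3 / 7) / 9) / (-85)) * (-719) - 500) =161895599/1785 = 90697.81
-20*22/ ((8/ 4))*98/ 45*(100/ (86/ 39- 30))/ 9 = 1401400/7317 = 191.53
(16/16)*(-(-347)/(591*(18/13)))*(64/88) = 18044/58509 = 0.31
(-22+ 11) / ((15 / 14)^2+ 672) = -2156/131937 = -0.02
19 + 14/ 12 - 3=103/6 = 17.17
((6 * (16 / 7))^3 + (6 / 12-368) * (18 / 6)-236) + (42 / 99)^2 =927157685/747054 = 1241.09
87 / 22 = 3.95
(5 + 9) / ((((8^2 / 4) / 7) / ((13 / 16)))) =637/128 = 4.98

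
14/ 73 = 0.19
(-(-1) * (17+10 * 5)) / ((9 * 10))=67/90 = 0.74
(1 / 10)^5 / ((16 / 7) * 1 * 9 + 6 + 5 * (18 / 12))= 7/23850000 = 0.00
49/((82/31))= 1519/82 = 18.52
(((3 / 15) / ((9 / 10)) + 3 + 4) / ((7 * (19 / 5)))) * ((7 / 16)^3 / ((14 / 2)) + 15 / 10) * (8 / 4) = 2012725/2451456 = 0.82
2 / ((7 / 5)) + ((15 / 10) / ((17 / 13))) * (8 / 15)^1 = 1214/595 = 2.04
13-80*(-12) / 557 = 8201/557 = 14.72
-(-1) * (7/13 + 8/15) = 209/195 = 1.07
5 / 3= 1.67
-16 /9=-1.78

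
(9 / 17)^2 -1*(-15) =15.28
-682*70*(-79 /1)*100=377146000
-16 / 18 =-8/9 = -0.89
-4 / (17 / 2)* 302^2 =-729632/17 = -42919.53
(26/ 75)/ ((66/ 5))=13/495 = 0.03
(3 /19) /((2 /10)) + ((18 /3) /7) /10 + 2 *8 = 11222/665 = 16.88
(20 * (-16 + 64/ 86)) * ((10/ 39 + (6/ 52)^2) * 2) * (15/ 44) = -4485400/79937 = -56.11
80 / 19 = 4.21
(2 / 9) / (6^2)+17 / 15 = 923/810 = 1.14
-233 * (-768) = 178944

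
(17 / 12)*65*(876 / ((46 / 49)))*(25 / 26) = 7601125/92 = 82620.92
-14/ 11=-1.27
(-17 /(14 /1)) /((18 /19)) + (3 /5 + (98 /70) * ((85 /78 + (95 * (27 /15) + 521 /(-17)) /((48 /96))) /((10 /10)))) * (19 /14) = 14896057/27846 = 534.94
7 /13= 0.54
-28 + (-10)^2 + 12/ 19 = 1380/19 = 72.63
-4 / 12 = -1/3 = -0.33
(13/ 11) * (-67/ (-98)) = 871/1078 = 0.81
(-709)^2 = 502681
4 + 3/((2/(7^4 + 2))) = 3608.50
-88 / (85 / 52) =-4576/85 = -53.84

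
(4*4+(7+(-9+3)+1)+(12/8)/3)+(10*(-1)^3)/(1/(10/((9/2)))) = -67/18 = -3.72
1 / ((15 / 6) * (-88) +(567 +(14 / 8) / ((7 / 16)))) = 1/351 = 0.00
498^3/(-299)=-123505992/299 = -413063.52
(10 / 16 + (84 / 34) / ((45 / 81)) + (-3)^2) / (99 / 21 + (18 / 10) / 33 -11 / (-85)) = 736813/256472 = 2.87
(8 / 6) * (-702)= -936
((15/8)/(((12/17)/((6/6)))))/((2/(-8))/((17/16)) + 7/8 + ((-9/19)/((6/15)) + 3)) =1.08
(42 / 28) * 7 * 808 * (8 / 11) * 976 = 66243072/11 = 6022097.45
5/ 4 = 1.25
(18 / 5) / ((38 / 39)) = 351/95 = 3.69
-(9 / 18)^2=-1/4 = -0.25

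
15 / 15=1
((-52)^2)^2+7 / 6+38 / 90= 658045583/90 = 7311617.59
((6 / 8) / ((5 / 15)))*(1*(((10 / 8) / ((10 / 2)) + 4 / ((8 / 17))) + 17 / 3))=519/16 = 32.44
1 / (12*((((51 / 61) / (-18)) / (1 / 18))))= -61/612 = -0.10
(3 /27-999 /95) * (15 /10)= -4448/285 = -15.61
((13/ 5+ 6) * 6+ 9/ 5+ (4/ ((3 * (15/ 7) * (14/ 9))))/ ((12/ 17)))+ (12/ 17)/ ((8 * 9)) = 53.98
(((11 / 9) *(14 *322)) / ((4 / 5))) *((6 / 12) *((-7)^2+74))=2541385/6 = 423564.17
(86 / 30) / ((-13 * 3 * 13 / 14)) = -602/7605 = -0.08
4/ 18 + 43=389/9 = 43.22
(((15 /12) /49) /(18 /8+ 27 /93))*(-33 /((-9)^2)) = -341/83349 = 0.00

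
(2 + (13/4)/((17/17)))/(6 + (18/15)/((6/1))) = 105/124 = 0.85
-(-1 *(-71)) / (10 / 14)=-497/5 = -99.40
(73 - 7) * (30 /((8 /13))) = 6435/2 = 3217.50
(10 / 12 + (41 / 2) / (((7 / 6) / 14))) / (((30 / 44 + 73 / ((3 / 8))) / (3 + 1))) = 65164/12893 = 5.05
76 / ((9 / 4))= 304/9 = 33.78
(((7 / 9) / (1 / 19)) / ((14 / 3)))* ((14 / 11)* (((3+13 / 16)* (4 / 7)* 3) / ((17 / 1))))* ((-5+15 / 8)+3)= -1159/5984 = -0.19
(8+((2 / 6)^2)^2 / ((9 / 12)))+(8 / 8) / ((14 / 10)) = 14851/1701 = 8.73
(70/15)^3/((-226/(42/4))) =-4802/1017 = -4.72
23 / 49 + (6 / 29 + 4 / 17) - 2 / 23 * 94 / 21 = 870661/1666833 = 0.52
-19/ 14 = -1.36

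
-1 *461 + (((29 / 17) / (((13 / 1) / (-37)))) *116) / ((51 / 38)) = -9925715/11271 = -880.64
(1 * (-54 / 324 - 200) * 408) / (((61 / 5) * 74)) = -204170/2257 = -90.46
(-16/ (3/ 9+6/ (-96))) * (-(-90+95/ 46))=-1553280/299 = -5194.92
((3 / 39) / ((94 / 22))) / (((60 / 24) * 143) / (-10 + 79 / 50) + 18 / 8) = -18524/41371421 = 0.00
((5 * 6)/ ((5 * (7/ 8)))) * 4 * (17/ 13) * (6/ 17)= 12.66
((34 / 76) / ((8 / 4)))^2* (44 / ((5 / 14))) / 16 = 22253/57760 = 0.39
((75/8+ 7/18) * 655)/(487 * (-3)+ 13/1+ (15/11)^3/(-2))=-4.41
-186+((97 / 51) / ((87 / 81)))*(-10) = -203.71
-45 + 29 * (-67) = -1988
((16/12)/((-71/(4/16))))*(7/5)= -7/1065 = -0.01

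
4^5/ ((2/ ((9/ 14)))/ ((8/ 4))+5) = 9216/59 = 156.20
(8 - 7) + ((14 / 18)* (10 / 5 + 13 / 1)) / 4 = 47/12 = 3.92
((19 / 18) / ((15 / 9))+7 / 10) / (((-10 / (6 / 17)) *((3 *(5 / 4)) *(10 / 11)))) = -88/6375 = -0.01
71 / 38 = 1.87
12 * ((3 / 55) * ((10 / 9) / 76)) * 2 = 4/209 = 0.02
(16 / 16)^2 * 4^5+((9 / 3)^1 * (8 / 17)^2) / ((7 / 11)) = 2073664/2023 = 1025.04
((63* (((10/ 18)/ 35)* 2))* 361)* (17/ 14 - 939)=-4739569/7 = -677081.29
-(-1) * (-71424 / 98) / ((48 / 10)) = -7440/49 = -151.84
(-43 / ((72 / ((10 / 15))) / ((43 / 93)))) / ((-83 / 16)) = 7396/208413 = 0.04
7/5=1.40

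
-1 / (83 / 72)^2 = -5184/6889 = -0.75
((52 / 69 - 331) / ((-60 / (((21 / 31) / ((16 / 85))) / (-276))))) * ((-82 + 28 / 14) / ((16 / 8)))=13558265/4722912 = 2.87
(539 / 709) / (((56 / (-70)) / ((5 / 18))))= -13475/51048 = -0.26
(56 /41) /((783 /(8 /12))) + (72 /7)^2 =499271344/4719141 = 105.80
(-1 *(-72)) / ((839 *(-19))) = -72/15941 = 0.00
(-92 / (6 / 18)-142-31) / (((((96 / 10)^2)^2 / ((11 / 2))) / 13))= -40129375/10616832 = -3.78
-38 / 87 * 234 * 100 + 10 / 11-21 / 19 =-61948789/6061 = -10220.89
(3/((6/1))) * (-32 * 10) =-160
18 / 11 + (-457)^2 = 2297357/11 = 208850.64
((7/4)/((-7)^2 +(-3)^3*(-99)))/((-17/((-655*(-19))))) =-87115/185096 = -0.47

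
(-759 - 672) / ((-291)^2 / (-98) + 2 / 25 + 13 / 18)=15776775/9517768 = 1.66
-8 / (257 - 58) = -8/199 = -0.04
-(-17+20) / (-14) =3/14 = 0.21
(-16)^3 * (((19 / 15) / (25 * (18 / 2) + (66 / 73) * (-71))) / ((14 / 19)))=-53970944/1232595 = -43.79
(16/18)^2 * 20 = 1280/81 = 15.80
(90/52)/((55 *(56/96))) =0.05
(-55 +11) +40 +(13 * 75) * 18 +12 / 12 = 17547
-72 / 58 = -36/29 = -1.24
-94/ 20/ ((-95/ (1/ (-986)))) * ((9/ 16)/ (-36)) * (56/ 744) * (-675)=-2961/74336512 = 0.00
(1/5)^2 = 1/25 = 0.04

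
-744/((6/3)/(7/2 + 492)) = -184326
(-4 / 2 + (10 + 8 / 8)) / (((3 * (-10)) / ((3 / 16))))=-9/160 = -0.06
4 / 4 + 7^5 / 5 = 16812/5 = 3362.40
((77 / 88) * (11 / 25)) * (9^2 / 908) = 6237/181600 = 0.03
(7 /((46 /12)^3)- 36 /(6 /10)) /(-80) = 0.75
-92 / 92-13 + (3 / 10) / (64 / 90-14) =-16771/1196 = -14.02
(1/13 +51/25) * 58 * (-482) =-19233728/325 = -59180.70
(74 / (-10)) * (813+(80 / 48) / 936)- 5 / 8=-10559551/1755 = -6016.84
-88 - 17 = -105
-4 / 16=-1/4 = -0.25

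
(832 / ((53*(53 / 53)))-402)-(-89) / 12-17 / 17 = -241607/636 = -379.89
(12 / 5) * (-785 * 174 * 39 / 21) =-4261608/7 = -608801.14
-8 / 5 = -1.60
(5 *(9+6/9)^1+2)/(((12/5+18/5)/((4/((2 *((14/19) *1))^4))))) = 19678471/2765952 = 7.11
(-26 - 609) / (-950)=127/190 = 0.67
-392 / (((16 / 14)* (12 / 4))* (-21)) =49/9 = 5.44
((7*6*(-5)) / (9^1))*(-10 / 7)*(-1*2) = -200/3 = -66.67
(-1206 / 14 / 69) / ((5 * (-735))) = 67/197225 = 0.00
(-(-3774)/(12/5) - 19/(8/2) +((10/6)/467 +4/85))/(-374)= -746806151/178151160 = -4.19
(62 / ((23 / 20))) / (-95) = -248/437 = -0.57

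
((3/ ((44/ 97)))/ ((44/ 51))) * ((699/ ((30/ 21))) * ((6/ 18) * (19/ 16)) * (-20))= -29694.46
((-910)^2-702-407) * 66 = 54581406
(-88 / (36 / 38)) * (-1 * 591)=164692/3 = 54897.33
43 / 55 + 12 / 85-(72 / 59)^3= -171744803/192029365 = -0.89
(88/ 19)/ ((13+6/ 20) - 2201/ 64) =-28160/128231 = -0.22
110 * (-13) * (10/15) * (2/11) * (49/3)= -25480/9 = -2831.11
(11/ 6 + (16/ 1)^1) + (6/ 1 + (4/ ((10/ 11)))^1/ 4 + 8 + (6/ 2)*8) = 854/15 = 56.93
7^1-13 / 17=106/17 = 6.24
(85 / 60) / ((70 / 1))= 17/840 = 0.02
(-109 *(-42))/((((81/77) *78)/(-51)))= -998767/351 = -2845.49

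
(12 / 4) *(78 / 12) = 39/2 = 19.50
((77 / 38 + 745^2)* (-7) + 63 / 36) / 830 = -59054849/12616 = -4680.95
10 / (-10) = -1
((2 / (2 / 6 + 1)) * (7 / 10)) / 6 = 7/40 = 0.18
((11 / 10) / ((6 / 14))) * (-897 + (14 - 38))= -23639/10 = -2363.90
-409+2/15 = -6133/15 = -408.87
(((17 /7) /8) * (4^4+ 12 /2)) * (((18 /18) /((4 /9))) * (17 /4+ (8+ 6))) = 1463139/448 = 3265.94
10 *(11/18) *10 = 550/9 = 61.11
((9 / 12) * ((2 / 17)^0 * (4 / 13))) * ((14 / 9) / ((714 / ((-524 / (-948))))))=131/471393 = 0.00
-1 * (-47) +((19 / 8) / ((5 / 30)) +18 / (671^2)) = 110309117/1800964 = 61.25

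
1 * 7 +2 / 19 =135/19 = 7.11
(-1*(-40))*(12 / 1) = 480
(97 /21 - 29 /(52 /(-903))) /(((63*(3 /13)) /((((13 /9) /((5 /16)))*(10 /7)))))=57716984/250047 = 230.82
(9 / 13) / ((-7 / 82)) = -738/91 = -8.11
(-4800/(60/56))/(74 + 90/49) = -54880/929 = -59.07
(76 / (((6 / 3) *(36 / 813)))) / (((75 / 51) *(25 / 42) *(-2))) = -490.18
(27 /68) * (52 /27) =13/17 = 0.76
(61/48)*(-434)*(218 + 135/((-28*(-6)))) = -23170423/192 = -120679.29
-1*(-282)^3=22425768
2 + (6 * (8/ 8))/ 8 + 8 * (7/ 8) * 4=123/4 = 30.75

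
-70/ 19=-3.68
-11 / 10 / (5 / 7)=-77/50 = -1.54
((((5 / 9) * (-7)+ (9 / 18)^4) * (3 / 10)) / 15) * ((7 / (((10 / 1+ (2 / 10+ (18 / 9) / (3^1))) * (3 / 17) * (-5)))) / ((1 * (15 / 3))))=65569/5868000 = 0.01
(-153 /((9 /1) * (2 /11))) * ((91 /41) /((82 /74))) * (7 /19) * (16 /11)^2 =-51286144/351329 = -145.98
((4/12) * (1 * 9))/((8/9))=27/8 = 3.38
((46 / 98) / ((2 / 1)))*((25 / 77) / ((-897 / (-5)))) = 125/294294 = 0.00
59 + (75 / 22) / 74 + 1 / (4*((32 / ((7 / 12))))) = 36915617/625152 = 59.05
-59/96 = -0.61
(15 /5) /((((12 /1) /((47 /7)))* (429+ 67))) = 47/13888 = 0.00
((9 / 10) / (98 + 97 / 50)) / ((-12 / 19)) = -15/1052 = -0.01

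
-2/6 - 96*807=-232417/3 = -77472.33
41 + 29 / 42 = 1751/42 = 41.69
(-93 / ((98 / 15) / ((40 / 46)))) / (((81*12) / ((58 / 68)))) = -22475/2069172 = -0.01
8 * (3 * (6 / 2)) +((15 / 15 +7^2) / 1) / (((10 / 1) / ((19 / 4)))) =383/4 = 95.75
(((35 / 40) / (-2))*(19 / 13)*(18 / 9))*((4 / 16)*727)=-96691/416 = -232.43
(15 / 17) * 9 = 135/17 = 7.94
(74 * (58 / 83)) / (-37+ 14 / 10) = -10730/7387 = -1.45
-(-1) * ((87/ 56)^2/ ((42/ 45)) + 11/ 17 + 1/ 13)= 32115875/9702784 = 3.31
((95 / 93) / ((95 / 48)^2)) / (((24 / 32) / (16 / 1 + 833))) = 869376/2945 = 295.20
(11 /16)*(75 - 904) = -9119/16 = -569.94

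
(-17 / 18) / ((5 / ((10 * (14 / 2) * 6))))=-238/3 = -79.33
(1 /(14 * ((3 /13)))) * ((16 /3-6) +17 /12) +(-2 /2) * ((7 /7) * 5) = -267/56 = -4.77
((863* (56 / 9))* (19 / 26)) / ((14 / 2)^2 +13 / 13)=78.48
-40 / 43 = -0.93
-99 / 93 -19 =-622/31 = -20.06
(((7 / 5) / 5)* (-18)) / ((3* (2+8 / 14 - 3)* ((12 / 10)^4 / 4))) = 1225/162 = 7.56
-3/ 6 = -1/2 = -0.50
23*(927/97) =21321/97 = 219.80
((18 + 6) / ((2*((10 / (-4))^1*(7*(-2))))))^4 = 20736/1500625 = 0.01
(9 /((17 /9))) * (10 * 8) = 6480/17 = 381.18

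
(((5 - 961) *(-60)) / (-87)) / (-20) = 956/29 = 32.97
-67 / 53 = -1.26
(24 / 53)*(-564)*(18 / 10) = -121824/265 = -459.71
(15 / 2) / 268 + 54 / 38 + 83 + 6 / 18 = 2590271/30552 = 84.78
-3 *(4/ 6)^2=-4/3 = -1.33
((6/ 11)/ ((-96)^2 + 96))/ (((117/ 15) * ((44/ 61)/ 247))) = 5795/2253504 = 0.00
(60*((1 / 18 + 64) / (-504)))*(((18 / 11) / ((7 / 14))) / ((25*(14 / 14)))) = -1153/1155 = -1.00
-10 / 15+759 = 2275/3 = 758.33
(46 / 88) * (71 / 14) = 1633/616 = 2.65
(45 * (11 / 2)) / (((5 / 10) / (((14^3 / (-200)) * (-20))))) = 135828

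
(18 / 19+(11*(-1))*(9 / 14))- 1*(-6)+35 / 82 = 1651/5453 = 0.30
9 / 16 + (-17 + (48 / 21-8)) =-22.15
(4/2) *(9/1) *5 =90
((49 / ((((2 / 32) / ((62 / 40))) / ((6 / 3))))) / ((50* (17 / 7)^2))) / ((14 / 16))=340256/36125 = 9.42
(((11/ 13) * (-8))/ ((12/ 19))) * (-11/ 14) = 2299/273 = 8.42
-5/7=-0.71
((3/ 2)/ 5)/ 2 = 3/20 = 0.15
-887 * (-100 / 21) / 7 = 88700/147 = 603.40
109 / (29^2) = 109/841 = 0.13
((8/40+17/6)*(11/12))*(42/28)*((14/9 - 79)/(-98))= 99671/30240 = 3.30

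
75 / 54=1.39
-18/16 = -9/8 = -1.12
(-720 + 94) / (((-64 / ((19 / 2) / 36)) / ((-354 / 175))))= -350873/67200 = -5.22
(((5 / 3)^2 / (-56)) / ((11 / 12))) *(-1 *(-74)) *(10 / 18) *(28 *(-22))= 37000/27 = 1370.37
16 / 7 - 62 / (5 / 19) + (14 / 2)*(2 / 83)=-677288/2905 = -233.15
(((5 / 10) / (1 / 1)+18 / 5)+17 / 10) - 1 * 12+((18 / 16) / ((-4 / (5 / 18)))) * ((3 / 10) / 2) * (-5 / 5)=-7921/1280 = -6.19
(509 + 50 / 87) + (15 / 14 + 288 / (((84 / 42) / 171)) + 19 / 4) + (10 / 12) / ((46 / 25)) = 704267731/28014 = 25139.85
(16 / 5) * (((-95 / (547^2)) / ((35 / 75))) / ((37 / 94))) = -428640/77495131 = -0.01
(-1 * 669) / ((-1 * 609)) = 1.10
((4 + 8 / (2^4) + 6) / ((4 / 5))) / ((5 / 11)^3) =27951/200 = 139.76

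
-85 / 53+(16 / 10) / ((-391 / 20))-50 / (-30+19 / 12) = 522329/7066543 = 0.07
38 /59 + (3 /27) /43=0.65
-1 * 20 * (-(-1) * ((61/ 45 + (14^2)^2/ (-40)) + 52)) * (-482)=-78695176/9 = -8743908.44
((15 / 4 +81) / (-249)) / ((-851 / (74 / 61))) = 113/232898 = 0.00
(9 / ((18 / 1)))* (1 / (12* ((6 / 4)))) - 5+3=-71/36 = -1.97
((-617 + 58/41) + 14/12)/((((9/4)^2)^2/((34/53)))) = -15.38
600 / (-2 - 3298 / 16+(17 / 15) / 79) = -5688000/1972889 = -2.88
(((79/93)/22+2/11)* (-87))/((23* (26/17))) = -20213/37076 = -0.55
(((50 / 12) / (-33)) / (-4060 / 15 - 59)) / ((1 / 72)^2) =21600/10879 = 1.99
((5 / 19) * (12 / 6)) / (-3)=-10/57 = -0.18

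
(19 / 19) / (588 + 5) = 1/593 = 0.00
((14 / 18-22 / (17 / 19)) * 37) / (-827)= 1.07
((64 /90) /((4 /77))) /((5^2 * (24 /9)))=77/375 = 0.21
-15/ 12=-5/4 = -1.25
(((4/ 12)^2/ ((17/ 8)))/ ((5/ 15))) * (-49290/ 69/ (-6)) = 65720/3519 = 18.68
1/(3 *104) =1/312 = 0.00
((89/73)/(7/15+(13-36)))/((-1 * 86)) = 1335/2121964 = 0.00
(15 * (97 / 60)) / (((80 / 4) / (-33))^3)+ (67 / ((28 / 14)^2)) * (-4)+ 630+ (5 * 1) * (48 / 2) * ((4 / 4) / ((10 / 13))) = 19522111/32000 = 610.07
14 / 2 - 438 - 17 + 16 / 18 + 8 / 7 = -28096/63 = -445.97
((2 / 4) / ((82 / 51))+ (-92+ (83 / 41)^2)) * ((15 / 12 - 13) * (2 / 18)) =114.35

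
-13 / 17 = -0.76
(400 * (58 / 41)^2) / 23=1345600/38663 = 34.80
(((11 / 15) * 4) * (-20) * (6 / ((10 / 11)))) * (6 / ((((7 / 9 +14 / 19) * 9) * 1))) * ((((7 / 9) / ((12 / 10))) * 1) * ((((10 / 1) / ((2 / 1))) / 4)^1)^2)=-57475/333 = -172.60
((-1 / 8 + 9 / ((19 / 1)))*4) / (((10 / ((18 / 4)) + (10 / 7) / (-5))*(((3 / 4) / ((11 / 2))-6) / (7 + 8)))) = -183645/99674 = -1.84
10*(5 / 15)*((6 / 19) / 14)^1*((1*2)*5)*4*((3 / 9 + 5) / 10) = 640/399 = 1.60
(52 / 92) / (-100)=-13/2300 = -0.01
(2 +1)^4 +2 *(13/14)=82.86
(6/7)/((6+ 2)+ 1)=2/21 = 0.10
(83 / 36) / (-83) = -1/36 = -0.03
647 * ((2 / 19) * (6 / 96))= 647/152 = 4.26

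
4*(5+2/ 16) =41/2 = 20.50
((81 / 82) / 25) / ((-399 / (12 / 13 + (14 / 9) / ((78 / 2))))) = -13/136325 = 0.00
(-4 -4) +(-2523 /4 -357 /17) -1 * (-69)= -2363/4 = -590.75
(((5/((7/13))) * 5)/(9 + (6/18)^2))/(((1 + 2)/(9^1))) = 8775/574 = 15.29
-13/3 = -4.33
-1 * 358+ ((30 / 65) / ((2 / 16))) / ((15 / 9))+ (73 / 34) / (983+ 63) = -822448319/2311660 = -355.78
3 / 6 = 0.50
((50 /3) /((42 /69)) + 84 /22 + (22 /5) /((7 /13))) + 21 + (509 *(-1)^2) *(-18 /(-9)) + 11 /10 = 1079.47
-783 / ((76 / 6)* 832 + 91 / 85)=-6885/92677 = -0.07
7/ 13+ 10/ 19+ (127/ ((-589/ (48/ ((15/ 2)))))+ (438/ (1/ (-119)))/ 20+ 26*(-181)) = -7312.42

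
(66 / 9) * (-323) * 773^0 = -7106/3 = -2368.67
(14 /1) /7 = 2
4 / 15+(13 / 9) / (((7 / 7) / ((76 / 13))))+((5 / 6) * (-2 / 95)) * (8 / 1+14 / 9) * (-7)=25354/2565 = 9.88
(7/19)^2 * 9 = 441/361 = 1.22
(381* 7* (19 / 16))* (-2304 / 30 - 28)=-6638163/20 = -331908.15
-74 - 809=-883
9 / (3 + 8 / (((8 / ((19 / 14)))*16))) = 2016/691 = 2.92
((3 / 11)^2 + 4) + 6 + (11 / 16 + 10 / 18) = 197195/17424 = 11.32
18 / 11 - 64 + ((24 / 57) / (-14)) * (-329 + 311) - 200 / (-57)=-255938/4389 = -58.31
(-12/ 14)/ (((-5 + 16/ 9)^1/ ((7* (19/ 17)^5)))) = 133709346/41175853 = 3.25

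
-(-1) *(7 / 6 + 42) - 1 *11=193/6 = 32.17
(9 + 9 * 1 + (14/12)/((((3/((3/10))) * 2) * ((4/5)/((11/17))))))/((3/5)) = 147265/4896 = 30.08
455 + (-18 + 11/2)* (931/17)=-7805/34 = -229.56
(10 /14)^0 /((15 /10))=2/3 = 0.67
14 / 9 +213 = 1931/9 = 214.56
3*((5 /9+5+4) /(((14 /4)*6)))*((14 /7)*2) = 344/63 = 5.46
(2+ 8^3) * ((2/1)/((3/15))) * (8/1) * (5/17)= 205600/17 = 12094.12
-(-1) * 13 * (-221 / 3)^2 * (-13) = -8254129/9 = -917125.44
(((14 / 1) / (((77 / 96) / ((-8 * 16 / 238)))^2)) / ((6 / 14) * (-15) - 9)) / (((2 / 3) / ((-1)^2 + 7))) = -8388608/1713481 = -4.90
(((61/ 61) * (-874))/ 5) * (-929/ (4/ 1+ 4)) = 405973/20 = 20298.65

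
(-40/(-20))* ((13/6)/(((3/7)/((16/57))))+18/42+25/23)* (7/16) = 60595/23598 = 2.57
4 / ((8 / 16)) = 8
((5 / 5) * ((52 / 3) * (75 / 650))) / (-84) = -1/42 = -0.02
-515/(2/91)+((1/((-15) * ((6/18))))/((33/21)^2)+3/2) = -14175804/605 = -23431.08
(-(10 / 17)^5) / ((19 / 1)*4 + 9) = -20000/24137569 = 0.00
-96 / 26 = -48/13 = -3.69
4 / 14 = 2/7 = 0.29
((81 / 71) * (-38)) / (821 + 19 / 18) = -55404/1050587 = -0.05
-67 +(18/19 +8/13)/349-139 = -17757432/86203 = -206.00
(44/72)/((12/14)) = 77/108 = 0.71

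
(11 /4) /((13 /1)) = 11/52 = 0.21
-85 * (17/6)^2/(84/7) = -24565/432 = -56.86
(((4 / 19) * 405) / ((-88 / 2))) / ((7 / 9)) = -3645/1463 = -2.49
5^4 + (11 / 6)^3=136331/216 = 631.16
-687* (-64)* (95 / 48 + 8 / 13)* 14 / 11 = 20762056/143 = 145189.20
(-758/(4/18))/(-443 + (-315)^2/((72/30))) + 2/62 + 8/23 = 34608241/116648939 = 0.30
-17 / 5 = -3.40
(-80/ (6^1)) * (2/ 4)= -20/3 = -6.67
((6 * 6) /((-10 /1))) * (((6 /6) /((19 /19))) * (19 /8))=-171/20 = -8.55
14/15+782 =11744/15 = 782.93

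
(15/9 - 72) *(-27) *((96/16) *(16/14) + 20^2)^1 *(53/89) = 460100.57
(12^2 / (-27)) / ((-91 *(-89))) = -16/24297 = 0.00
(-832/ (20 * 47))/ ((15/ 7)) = -1456/3525 = -0.41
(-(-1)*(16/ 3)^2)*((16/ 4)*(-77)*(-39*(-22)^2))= 496111616/3 = 165370538.67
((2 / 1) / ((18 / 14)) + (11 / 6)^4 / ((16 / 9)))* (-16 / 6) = -675/32 = -21.09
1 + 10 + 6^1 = 17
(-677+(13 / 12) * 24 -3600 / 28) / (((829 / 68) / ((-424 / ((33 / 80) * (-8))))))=-524454080/63833 = -8216.03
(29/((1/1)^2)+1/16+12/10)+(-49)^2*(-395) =-75869179/80 = -948364.74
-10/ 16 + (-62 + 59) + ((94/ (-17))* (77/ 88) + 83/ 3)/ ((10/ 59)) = 33421/255 = 131.06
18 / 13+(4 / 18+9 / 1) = 1241/117 = 10.61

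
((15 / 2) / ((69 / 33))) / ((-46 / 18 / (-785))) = 1165725/1058 = 1101.82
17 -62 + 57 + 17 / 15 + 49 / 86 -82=-88103/1290 = -68.30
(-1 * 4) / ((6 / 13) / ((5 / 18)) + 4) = -65/92 = -0.71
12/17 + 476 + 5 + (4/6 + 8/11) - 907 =-423.90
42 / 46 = 21/23 = 0.91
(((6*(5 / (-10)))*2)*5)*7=-210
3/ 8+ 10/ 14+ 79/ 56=5/2 = 2.50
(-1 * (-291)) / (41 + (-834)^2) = 291/695597 = 0.00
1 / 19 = 0.05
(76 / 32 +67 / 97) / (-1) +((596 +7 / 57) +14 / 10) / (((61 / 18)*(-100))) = -542879841/112423000 = -4.83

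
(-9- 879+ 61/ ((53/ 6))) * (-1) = 46698/53 = 881.09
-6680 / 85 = -1336/17 = -78.59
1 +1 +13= 15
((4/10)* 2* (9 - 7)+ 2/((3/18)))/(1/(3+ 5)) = 544/5 = 108.80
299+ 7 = 306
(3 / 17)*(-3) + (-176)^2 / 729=41.96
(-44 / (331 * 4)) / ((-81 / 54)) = 22/993 = 0.02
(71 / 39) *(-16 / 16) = -71/39 = -1.82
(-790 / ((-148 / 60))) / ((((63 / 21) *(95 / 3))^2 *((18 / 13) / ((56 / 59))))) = 57512/2364189 = 0.02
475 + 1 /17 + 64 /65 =476.04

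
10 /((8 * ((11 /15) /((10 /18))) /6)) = 125/22 = 5.68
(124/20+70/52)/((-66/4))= -327/715 = -0.46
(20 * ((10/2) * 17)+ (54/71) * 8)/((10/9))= 545094/355 = 1535.48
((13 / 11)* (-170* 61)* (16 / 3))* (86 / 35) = -37099712/231 = -160604.81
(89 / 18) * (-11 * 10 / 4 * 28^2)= -959420/9 = -106602.22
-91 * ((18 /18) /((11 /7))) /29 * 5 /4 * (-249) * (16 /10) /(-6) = -52871/319 = -165.74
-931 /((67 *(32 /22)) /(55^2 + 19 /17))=-131709501/4556 = -28909.02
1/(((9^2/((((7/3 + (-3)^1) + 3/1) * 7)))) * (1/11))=539/243 = 2.22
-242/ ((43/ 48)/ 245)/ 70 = -40656/43 = -945.49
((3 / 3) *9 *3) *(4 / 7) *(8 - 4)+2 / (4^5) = 221191/3584 = 61.72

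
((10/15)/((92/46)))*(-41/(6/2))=-41/9 = -4.56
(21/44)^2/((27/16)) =49/363 = 0.13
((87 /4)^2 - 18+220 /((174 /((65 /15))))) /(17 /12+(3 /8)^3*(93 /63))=430801504/1398003 = 308.15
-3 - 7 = -10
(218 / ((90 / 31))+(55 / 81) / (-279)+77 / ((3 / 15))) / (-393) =-51987469/44407035 = -1.17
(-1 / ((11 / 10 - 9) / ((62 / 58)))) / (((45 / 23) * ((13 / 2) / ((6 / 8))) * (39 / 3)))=713/1161537 = 0.00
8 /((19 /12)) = 96/19 = 5.05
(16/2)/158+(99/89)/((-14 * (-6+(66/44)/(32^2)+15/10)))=10322500/151145407 = 0.07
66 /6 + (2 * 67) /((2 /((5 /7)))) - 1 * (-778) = 5858/7 = 836.86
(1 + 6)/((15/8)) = 56/15 = 3.73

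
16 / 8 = 2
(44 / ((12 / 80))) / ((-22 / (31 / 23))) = -1240/69 = -17.97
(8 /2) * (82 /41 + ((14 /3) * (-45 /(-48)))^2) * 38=25707/8 = 3213.38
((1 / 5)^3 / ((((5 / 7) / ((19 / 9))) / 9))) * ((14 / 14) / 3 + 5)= 2128/1875 = 1.13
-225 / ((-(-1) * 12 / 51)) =-3825/4 = -956.25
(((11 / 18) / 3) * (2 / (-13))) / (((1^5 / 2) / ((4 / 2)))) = -44/351 = -0.13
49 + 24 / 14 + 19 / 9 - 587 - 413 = -59672/63 = -947.17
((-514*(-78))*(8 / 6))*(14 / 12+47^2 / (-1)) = -354065816/3 = -118021938.67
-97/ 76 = -1.28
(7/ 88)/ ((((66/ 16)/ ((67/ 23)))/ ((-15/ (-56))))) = 335/22264 = 0.02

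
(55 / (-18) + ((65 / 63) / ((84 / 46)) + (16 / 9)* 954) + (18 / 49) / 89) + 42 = 204351517/117747 = 1735.51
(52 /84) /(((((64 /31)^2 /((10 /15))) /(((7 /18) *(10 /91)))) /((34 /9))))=0.02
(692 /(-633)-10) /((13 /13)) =-7022/633 = -11.09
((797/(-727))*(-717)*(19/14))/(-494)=-571449/264628 = -2.16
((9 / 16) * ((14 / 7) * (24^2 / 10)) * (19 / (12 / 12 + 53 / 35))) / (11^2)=4.05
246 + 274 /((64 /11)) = 9379/32 = 293.09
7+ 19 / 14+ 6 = 201/14 = 14.36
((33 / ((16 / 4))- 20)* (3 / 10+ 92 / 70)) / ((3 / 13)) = -69043/840 = -82.19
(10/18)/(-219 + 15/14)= -70/27459 = 0.00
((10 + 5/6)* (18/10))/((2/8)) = 78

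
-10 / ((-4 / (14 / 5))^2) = -49/10 = -4.90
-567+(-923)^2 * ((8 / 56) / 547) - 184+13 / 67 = -135534773/256543 = -528.31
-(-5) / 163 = 5/163 = 0.03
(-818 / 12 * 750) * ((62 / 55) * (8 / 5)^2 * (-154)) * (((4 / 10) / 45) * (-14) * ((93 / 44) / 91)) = -65673.08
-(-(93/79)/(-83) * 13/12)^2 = -162409/687907984 = 0.00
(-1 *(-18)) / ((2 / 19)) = 171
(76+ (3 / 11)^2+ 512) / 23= 25.57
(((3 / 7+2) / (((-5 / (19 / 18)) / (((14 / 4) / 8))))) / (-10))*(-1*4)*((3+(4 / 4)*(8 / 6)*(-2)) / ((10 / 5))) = -323/21600 = -0.01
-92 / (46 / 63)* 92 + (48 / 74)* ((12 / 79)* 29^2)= -33641208/2923 = -11509.14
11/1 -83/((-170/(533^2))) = 23581257/170 = 138713.28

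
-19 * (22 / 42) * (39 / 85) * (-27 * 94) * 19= 131019174/595 = 220200.29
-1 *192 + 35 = -157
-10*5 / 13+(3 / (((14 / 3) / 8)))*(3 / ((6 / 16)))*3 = 119.58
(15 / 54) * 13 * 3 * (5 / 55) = 65/66 = 0.98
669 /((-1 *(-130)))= 5.15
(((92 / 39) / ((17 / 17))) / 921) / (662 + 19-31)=46/11673675 = 0.00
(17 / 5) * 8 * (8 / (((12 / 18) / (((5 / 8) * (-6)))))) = -1224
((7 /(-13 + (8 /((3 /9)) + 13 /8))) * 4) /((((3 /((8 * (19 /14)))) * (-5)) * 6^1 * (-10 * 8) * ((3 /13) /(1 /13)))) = 76/68175 = 0.00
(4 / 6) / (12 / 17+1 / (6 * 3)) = 204/233 = 0.88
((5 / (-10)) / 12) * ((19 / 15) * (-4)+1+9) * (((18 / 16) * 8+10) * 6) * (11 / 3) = -7733/90 = -85.92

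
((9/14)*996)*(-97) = -434754/7 = -62107.71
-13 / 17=-0.76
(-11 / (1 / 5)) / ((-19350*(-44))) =-1/15480 = 0.00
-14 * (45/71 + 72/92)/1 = -32382/1633 = -19.83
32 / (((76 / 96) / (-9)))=-6912/19 = -363.79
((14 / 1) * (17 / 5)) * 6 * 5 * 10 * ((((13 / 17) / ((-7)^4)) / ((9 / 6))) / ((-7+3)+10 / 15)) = -312/343 = -0.91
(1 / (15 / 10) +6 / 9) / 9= 4/27 = 0.15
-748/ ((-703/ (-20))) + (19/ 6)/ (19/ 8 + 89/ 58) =-39156748/1912863 = -20.47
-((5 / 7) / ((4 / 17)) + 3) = -6.04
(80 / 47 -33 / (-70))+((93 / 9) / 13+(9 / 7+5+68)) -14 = 8116139/128310 = 63.25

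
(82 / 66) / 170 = 41/5610 = 0.01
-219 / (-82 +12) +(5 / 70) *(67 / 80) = 3.19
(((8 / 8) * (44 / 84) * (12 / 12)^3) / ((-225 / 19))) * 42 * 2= -836/225 = -3.72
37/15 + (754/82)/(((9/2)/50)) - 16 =163531/1845 = 88.63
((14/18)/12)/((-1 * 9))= -7/972 = -0.01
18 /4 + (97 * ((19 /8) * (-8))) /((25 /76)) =-279911/50 = -5598.22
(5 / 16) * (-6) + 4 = 17/8 = 2.12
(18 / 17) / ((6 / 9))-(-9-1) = 197/17 = 11.59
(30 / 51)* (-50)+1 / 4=-1983/68 = -29.16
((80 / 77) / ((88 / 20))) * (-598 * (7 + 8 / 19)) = -16863600/16093 = -1047.88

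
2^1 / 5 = 2/5 = 0.40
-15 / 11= -1.36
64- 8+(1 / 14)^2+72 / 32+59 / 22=32845/539 = 60.94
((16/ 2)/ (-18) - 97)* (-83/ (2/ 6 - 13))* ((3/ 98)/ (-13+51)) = -72791/141512 = -0.51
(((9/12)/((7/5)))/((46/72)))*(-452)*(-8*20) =9763200/161 = 60640.99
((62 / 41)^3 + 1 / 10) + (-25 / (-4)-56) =-63671993/1378420 = -46.19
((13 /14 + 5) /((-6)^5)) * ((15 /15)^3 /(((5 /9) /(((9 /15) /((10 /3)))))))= -83/336000 = 0.00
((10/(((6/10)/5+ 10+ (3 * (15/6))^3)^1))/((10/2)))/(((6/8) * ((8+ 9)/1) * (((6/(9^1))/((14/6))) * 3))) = 5600/13219047 = 0.00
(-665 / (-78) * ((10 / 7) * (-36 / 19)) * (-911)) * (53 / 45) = 965660/39 = 24760.51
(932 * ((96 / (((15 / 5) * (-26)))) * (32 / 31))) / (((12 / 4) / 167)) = -79689728/1209 = -65913.75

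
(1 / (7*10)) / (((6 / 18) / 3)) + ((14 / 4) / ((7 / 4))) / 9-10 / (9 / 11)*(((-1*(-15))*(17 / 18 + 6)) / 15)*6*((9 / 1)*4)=-11549779/630 = -18332.98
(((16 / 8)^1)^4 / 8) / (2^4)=1/8 = 0.12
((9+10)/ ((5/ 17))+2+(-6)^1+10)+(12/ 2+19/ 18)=6989/90 = 77.66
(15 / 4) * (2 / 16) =15/32 = 0.47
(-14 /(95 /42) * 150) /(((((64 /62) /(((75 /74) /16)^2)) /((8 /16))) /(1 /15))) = -25633125/213082112 = -0.12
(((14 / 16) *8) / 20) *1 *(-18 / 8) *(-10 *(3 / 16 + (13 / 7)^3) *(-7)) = -363.43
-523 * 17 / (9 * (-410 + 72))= 8891/3042 = 2.92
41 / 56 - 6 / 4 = -43/56 = -0.77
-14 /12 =-7/6 = -1.17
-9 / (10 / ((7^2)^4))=-51883209/10 = -5188320.90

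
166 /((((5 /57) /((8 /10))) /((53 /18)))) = 4457.65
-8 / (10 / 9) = -36/5 = -7.20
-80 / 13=-6.15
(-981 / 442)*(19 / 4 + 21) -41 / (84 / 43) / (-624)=-50895701/891072 = -57.12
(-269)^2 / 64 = 72361/64 = 1130.64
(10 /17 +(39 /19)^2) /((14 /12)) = 176802/42959 = 4.12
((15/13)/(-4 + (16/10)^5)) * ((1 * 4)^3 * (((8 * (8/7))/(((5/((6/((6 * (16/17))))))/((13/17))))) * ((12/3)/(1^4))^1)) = 800000/11823 = 67.66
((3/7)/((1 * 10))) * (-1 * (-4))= 6/35 = 0.17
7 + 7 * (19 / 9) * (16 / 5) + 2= 2533/45 = 56.29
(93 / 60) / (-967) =-31/19340 = 0.00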